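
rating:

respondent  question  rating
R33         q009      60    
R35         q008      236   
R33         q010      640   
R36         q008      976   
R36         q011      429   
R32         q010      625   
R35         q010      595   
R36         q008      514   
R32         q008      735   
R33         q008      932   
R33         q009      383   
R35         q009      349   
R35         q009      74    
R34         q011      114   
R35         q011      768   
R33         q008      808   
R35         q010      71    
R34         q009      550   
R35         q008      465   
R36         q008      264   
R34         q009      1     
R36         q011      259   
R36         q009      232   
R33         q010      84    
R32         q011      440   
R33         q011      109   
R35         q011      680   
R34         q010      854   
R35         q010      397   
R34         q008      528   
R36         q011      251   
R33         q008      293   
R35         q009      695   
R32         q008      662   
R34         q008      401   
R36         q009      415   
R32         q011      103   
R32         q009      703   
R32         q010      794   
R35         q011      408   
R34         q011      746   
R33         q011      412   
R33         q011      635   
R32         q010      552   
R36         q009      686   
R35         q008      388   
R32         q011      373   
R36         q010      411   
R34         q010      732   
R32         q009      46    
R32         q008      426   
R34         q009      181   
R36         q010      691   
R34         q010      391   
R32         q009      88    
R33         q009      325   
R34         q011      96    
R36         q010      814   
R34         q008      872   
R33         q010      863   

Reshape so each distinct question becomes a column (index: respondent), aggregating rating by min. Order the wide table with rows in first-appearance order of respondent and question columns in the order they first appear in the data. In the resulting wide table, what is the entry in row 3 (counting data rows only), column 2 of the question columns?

With rows in first-appearance order of respondent, row 3 is respondent=R36. question columns in first-appearance order: q009, q008, q010, q011; column 2 is q008.
Long rows with respondent=R36, question=q008: min(976, 514, 264) = 264.

264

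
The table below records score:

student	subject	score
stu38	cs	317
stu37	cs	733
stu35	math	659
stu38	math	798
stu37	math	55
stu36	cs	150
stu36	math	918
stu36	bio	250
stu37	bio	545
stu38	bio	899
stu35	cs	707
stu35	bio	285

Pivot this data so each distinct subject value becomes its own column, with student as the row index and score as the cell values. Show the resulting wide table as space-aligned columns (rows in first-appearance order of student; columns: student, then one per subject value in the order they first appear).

Columns: student plus the 3 distinct subject values (cs, math, bio).
For example, row stu38 column cs takes score=317 from the long row (stu38, cs).

student  cs   math  bio
stu38    317  798   899
stu37    733  55    545
stu35    707  659   285
stu36    150  918   250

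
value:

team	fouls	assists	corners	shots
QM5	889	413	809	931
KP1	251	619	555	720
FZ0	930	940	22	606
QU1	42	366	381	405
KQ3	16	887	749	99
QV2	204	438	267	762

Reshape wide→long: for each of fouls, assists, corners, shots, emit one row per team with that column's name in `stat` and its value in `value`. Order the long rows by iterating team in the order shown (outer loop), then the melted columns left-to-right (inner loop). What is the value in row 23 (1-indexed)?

267

24 rows total (6 × 4). Row 23: index ⌊(23-1)/4⌋ = 5 into team → QV2; (23-1) mod 4 = 2 into the melted columns → corners.
So row 23 is (QV2, corners, 267); value = 267.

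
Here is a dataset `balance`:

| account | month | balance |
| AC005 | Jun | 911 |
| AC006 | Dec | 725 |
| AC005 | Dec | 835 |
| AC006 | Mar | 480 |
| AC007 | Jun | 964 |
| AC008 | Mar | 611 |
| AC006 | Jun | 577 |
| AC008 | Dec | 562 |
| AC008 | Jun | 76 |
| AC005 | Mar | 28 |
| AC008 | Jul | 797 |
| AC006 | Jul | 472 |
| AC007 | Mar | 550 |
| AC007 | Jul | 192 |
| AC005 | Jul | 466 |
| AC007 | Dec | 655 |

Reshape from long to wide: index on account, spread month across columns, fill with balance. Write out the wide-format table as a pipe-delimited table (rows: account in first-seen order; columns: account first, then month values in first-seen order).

| account | Jun | Dec | Mar | Jul |
| AC005 | 911 | 835 | 28 | 466 |
| AC006 | 577 | 725 | 480 | 472 |
| AC007 | 964 | 655 | 550 | 192 |
| AC008 | 76 | 562 | 611 | 797 |

Columns: account plus the 4 distinct month values (Jun, Dec, Mar, Jul).
For example, row AC005 column Jun takes balance=911 from the long row (AC005, Jun).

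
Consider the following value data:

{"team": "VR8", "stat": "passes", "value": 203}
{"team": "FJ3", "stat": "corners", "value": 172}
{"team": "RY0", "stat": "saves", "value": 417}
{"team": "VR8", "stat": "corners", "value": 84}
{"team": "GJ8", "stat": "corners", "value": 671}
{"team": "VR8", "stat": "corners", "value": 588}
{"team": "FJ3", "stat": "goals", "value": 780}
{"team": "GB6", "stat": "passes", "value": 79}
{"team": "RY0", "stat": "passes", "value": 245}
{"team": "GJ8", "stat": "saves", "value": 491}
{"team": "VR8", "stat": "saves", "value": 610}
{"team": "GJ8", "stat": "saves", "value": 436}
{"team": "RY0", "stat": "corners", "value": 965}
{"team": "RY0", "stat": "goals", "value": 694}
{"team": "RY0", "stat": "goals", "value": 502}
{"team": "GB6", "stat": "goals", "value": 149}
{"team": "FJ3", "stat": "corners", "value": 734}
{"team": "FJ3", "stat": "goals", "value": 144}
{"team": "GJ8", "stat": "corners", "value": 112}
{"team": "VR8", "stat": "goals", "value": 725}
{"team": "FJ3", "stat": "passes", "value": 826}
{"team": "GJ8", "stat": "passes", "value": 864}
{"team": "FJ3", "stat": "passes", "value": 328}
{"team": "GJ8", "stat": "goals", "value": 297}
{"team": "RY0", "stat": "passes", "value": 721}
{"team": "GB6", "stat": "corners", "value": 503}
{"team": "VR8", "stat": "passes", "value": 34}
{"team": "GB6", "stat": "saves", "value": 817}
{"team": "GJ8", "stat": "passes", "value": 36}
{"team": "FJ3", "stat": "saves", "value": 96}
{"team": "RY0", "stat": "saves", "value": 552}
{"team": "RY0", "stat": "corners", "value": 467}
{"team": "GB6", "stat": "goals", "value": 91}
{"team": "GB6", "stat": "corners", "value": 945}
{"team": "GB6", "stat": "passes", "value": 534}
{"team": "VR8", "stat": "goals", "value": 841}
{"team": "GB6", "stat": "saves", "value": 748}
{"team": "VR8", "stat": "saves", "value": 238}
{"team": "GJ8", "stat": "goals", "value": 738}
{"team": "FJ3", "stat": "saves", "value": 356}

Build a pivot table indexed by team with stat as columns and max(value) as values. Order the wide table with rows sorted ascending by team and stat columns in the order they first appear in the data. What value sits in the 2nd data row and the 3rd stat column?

817

With rows sorted ascending by team, row 2 is team=GB6. stat columns in first-appearance order: passes, corners, saves, goals; column 3 is saves.
Long rows with team=GB6, stat=saves: max(817, 748) = 817.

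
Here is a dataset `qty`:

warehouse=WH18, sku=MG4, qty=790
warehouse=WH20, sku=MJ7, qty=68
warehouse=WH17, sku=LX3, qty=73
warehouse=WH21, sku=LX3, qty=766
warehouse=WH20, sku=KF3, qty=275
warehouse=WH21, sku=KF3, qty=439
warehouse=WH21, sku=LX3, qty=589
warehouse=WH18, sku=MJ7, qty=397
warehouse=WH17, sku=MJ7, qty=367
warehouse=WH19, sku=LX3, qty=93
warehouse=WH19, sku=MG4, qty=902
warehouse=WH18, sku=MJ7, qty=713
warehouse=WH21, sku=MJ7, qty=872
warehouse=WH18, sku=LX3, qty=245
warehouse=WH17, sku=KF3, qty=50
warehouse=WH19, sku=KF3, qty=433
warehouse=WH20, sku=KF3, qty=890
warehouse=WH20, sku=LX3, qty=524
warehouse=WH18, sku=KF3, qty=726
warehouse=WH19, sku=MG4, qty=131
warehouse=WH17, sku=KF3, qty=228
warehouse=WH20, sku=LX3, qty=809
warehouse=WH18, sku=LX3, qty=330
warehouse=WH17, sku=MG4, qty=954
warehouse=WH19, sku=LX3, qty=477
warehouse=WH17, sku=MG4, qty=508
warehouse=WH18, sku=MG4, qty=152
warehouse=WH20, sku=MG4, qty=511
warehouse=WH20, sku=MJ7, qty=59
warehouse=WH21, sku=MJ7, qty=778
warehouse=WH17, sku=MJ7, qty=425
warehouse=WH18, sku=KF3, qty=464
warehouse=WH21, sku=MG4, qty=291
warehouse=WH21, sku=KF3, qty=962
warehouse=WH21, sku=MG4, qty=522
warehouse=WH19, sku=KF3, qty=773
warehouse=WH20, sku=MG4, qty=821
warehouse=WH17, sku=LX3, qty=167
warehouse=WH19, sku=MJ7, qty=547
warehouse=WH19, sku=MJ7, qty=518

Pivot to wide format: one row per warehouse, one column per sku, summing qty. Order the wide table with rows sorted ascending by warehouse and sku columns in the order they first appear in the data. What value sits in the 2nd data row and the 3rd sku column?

With rows sorted ascending by warehouse, row 2 is warehouse=WH18. sku columns in first-appearance order: MG4, MJ7, LX3, KF3; column 3 is LX3.
Long rows with warehouse=WH18, sku=LX3: 245 + 330 = 575.

575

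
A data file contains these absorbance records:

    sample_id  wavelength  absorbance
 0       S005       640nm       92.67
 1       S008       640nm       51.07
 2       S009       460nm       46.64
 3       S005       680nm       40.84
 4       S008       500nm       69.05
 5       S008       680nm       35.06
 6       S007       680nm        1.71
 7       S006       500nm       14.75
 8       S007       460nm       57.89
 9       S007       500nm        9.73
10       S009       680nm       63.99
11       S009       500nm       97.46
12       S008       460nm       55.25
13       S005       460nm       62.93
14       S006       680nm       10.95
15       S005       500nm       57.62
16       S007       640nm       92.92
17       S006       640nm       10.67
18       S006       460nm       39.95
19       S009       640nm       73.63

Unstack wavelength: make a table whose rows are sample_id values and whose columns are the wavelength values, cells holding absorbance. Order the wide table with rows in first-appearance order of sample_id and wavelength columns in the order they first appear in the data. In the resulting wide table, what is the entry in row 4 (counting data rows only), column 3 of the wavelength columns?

1.71

With rows in first-appearance order of sample_id, row 4 is sample_id=S007. wavelength columns in first-appearance order: 640nm, 460nm, 680nm, 500nm; column 3 is 680nm.
Long rows with sample_id=S007, wavelength=680nm: absorbance = 1.71.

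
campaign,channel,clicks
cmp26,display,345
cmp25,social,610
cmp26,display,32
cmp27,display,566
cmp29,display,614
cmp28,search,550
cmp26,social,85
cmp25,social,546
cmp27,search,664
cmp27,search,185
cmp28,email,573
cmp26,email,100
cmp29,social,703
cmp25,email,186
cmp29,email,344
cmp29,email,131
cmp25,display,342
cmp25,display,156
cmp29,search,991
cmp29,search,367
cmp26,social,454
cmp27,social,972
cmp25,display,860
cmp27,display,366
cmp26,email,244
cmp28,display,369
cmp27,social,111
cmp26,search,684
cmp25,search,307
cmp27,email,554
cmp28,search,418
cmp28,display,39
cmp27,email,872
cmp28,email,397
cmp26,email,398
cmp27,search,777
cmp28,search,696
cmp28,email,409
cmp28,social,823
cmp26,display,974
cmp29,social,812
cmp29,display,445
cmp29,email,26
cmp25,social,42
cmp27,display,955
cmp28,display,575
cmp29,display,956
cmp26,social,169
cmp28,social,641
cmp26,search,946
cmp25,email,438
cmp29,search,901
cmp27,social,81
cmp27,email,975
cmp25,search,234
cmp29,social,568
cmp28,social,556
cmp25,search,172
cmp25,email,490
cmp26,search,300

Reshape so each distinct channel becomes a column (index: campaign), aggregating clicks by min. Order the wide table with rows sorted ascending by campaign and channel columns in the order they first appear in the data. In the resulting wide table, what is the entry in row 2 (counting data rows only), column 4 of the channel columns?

With rows sorted ascending by campaign, row 2 is campaign=cmp26. channel columns in first-appearance order: display, social, search, email; column 4 is email.
Long rows with campaign=cmp26, channel=email: min(100, 244, 398) = 100.

100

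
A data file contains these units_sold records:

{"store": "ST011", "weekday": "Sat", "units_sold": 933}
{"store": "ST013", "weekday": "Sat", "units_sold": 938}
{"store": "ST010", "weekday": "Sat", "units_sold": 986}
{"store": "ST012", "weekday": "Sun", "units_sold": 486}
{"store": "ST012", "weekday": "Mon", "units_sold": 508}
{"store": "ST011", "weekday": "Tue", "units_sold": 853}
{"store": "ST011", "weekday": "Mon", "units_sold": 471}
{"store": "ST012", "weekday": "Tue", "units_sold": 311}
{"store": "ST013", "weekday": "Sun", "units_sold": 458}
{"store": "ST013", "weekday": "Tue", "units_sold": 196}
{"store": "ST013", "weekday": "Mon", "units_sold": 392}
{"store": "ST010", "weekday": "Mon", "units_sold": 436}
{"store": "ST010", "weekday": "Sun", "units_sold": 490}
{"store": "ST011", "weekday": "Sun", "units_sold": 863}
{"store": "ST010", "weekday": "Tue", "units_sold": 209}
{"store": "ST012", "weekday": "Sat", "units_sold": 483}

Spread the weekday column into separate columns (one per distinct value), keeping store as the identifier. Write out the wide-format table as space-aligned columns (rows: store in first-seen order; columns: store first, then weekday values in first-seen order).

Columns: store plus the 4 distinct weekday values (Sat, Sun, Mon, Tue).
For example, row ST011 column Sat takes units_sold=933 from the long row (ST011, Sat).

store  Sat  Sun  Mon  Tue
ST011  933  863  471  853
ST013  938  458  392  196
ST010  986  490  436  209
ST012  483  486  508  311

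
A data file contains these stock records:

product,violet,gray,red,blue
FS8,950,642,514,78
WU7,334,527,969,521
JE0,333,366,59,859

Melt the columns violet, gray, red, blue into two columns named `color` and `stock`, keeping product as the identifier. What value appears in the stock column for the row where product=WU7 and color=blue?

Unpivoting turns each (product, wide-column) pair into one long row.
The wide cell at row WU7, column blue holds 521, so the long row (WU7, blue) has stock=521.

521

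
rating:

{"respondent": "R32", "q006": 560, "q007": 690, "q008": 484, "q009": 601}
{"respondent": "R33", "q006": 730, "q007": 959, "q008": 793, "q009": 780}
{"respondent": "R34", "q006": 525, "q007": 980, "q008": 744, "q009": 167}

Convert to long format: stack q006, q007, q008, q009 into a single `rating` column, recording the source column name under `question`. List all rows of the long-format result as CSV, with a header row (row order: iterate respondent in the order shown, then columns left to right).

respondent,question,rating
R32,q006,560
R32,q007,690
R32,q008,484
R32,q009,601
R33,q006,730
R33,q007,959
R33,q008,793
R33,q009,780
R34,q006,525
R34,q007,980
R34,q008,744
R34,q009,167

Each (respondent, column) pair becomes one row: 3 × 4 = 12 rows.
For example, (R32, q006) → rating=560.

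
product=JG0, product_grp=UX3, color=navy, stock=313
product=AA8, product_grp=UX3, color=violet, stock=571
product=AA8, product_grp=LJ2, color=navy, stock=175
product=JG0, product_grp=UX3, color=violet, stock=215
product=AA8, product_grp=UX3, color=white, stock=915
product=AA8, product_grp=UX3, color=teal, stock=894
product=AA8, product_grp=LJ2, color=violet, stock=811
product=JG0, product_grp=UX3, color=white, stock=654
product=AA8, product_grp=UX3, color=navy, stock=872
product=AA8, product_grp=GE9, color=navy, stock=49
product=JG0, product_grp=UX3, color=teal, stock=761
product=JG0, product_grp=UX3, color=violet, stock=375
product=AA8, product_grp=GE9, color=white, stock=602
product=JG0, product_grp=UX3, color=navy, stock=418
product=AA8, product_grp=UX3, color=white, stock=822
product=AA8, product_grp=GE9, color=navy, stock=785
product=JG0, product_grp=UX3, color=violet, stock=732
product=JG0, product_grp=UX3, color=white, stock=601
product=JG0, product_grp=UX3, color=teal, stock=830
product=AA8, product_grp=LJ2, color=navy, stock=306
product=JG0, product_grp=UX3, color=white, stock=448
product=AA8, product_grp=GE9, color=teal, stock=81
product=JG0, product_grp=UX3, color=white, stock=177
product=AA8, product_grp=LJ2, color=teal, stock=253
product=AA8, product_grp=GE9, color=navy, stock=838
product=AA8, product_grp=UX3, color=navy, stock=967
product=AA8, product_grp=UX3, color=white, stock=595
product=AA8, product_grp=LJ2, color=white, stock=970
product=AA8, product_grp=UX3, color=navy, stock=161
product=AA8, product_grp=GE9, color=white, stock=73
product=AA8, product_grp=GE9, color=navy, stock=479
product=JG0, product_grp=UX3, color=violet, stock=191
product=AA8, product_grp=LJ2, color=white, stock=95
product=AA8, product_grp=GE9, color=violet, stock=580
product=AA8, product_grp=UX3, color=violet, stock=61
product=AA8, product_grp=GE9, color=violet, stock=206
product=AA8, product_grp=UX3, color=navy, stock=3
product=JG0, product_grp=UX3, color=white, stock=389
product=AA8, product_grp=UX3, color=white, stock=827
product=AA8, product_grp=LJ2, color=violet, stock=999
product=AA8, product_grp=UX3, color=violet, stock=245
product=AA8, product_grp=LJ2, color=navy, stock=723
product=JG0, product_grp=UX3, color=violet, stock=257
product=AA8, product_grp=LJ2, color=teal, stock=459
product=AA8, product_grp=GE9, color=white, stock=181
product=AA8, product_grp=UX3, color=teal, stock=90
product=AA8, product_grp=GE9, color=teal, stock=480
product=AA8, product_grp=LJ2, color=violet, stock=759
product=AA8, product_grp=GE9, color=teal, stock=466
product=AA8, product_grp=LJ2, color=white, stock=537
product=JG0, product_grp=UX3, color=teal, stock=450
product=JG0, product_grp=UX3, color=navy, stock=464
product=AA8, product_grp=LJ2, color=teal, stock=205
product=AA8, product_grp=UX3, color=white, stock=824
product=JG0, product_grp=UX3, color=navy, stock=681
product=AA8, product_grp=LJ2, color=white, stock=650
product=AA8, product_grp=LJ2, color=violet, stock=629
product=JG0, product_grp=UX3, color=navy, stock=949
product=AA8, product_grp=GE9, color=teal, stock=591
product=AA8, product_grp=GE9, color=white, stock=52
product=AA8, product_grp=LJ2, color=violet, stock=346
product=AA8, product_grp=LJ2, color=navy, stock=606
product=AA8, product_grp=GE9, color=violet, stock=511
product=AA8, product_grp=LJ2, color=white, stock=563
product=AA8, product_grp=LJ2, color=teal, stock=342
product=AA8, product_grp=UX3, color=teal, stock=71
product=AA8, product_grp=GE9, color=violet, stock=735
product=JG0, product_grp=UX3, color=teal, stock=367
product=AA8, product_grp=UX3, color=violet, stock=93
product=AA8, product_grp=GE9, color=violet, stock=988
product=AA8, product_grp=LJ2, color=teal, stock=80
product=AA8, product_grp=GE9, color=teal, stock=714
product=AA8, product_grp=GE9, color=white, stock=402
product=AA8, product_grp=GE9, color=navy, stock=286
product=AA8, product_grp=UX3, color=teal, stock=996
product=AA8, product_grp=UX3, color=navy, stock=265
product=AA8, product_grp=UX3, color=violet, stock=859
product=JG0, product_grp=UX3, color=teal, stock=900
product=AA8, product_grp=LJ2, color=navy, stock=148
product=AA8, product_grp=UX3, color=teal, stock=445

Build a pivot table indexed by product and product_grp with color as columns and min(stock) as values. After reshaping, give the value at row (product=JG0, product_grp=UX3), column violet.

191

Rows with product=JG0, product_grp=UX3 and color=violet: stock values are 215, 375, 732, 191, 257.
min(215, 375, 732, 191, 257) = 191.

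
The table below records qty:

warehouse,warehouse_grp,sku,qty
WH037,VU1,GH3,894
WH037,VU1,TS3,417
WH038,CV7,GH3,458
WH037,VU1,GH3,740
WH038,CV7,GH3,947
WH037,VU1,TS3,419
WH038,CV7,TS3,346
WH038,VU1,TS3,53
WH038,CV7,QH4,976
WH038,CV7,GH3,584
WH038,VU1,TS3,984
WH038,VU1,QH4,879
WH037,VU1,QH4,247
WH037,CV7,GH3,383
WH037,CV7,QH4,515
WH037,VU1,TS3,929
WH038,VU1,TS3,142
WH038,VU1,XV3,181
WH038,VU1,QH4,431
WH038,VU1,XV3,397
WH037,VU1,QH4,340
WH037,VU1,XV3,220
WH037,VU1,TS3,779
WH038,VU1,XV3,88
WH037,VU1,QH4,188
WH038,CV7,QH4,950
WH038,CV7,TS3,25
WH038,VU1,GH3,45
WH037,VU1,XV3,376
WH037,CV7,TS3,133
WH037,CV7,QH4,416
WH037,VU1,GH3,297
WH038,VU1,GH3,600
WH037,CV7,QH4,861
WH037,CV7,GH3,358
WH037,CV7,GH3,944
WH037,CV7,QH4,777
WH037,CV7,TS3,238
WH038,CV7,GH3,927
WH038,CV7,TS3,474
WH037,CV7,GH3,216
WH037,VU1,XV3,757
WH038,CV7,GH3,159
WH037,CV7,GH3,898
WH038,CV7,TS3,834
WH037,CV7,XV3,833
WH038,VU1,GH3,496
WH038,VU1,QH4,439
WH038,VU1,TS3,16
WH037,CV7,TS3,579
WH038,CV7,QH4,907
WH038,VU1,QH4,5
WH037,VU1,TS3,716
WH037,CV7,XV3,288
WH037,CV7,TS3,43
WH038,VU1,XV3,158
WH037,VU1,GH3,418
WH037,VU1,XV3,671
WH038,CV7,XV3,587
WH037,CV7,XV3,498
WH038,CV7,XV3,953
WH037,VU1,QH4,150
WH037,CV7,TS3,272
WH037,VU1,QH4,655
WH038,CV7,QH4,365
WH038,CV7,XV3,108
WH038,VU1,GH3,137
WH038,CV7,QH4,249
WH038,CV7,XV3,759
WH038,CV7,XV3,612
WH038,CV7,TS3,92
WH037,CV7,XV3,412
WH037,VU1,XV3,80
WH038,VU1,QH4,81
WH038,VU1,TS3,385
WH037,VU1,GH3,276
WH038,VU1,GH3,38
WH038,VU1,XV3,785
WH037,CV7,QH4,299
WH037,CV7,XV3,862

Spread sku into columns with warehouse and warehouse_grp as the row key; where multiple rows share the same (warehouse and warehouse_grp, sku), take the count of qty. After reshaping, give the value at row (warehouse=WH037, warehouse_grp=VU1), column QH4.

Rows with warehouse=WH037, warehouse_grp=VU1 and sku=QH4: qty values are 247, 340, 188, 150, 655.
5 rows match — count = 5.

5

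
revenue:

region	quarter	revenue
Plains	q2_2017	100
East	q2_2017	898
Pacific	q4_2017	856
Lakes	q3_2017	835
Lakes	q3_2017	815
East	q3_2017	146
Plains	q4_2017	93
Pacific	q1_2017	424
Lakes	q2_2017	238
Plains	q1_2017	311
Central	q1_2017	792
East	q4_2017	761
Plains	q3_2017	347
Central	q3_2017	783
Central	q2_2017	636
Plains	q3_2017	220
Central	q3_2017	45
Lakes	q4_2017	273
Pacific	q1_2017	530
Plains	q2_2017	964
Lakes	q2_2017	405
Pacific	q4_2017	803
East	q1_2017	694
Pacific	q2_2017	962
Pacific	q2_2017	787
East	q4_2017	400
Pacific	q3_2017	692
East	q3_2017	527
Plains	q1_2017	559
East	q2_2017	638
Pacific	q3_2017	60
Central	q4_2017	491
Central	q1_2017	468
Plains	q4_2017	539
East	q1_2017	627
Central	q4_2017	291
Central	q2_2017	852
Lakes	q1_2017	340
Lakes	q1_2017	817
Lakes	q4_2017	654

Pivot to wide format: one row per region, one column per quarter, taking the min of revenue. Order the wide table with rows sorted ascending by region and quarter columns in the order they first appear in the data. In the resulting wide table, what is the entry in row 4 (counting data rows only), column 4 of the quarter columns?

With rows sorted ascending by region, row 4 is region=Pacific. quarter columns in first-appearance order: q2_2017, q4_2017, q3_2017, q1_2017; column 4 is q1_2017.
Long rows with region=Pacific, quarter=q1_2017: min(424, 530) = 424.

424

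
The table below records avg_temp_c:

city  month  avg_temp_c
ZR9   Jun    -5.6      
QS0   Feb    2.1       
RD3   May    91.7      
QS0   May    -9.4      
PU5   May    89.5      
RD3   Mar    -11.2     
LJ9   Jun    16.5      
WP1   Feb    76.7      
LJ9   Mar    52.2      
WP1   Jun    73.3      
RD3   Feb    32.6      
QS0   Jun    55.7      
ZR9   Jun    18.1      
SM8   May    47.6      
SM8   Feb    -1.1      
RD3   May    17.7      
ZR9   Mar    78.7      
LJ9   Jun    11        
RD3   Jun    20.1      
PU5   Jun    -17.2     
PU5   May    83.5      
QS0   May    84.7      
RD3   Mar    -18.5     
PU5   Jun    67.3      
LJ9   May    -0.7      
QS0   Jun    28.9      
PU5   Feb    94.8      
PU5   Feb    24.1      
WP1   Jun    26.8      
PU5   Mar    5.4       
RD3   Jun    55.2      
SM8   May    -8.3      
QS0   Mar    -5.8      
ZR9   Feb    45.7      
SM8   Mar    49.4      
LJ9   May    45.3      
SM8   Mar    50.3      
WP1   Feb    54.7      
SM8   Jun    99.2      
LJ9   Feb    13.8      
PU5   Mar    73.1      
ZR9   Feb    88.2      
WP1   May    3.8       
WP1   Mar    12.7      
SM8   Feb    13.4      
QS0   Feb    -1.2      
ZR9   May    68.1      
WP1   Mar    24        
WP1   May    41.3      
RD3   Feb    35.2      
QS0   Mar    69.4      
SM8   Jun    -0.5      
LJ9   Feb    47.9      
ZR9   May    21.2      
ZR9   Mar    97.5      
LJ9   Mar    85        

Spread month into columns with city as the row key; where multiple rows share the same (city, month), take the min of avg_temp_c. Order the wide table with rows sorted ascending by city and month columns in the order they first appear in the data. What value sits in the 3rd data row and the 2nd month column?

-1.2

With rows sorted ascending by city, row 3 is city=QS0. month columns in first-appearance order: Jun, Feb, May, Mar; column 2 is Feb.
Long rows with city=QS0, month=Feb: min(2.1, -1.2) = -1.2.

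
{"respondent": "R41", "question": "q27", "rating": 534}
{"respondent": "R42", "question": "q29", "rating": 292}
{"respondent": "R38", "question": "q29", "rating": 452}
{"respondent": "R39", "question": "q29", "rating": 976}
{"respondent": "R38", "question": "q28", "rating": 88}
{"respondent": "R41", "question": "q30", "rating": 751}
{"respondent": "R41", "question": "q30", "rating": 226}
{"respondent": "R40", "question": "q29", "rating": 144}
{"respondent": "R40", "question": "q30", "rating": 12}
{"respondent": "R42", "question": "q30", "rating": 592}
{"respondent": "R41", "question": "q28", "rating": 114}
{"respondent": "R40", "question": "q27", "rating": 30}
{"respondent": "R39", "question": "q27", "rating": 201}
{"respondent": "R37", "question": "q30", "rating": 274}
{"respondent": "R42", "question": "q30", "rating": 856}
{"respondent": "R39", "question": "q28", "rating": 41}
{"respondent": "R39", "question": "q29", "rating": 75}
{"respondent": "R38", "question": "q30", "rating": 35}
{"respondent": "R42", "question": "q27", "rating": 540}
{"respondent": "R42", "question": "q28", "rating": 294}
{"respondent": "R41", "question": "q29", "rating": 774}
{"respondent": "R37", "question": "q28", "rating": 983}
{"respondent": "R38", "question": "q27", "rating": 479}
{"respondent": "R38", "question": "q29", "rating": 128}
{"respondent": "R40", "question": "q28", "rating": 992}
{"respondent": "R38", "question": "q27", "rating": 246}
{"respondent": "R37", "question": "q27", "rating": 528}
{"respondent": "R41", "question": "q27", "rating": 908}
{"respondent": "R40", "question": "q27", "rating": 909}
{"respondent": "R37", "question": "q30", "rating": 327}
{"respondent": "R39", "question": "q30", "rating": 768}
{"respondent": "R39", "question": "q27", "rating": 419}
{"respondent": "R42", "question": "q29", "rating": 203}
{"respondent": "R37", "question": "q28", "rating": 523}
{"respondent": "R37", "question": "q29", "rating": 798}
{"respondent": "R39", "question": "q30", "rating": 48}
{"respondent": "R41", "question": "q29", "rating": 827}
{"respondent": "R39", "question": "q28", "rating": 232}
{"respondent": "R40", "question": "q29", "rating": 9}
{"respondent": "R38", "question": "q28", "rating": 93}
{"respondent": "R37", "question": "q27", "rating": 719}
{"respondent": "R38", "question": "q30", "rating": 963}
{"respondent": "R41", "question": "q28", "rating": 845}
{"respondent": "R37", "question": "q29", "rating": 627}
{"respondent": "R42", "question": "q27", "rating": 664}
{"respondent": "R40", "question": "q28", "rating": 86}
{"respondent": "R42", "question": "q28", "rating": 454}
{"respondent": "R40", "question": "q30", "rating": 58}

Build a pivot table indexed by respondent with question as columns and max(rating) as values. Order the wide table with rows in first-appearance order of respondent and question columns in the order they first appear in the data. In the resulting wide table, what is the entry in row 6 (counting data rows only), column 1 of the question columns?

With rows in first-appearance order of respondent, row 6 is respondent=R37. question columns in first-appearance order: q27, q29, q28, q30; column 1 is q27.
Long rows with respondent=R37, question=q27: max(528, 719) = 719.

719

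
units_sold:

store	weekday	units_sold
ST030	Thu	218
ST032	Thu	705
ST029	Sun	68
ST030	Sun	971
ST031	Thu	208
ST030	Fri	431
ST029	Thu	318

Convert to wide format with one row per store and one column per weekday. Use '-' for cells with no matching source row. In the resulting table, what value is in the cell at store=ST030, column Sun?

971

The long row with store=ST030, weekday=Sun has units_sold=971.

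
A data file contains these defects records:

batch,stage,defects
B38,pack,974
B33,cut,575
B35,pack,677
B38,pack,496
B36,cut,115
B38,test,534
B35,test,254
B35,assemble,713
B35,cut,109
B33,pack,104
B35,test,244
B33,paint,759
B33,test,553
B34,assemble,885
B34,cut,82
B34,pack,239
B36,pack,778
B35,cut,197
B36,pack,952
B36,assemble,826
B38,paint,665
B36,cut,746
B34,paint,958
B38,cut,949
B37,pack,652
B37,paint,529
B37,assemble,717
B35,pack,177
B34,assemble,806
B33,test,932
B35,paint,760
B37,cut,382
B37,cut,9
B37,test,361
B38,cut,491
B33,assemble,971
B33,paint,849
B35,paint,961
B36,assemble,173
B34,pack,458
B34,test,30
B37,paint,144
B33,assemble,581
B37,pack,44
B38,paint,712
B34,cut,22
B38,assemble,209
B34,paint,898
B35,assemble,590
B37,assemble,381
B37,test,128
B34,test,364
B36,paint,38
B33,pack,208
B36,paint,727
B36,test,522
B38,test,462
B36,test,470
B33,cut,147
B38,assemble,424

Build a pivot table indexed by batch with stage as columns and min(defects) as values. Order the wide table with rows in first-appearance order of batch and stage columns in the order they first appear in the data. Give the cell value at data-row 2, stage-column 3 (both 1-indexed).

With rows in first-appearance order of batch, row 2 is batch=B33. stage columns in first-appearance order: pack, cut, test, assemble, paint; column 3 is test.
Long rows with batch=B33, stage=test: min(553, 932) = 553.

553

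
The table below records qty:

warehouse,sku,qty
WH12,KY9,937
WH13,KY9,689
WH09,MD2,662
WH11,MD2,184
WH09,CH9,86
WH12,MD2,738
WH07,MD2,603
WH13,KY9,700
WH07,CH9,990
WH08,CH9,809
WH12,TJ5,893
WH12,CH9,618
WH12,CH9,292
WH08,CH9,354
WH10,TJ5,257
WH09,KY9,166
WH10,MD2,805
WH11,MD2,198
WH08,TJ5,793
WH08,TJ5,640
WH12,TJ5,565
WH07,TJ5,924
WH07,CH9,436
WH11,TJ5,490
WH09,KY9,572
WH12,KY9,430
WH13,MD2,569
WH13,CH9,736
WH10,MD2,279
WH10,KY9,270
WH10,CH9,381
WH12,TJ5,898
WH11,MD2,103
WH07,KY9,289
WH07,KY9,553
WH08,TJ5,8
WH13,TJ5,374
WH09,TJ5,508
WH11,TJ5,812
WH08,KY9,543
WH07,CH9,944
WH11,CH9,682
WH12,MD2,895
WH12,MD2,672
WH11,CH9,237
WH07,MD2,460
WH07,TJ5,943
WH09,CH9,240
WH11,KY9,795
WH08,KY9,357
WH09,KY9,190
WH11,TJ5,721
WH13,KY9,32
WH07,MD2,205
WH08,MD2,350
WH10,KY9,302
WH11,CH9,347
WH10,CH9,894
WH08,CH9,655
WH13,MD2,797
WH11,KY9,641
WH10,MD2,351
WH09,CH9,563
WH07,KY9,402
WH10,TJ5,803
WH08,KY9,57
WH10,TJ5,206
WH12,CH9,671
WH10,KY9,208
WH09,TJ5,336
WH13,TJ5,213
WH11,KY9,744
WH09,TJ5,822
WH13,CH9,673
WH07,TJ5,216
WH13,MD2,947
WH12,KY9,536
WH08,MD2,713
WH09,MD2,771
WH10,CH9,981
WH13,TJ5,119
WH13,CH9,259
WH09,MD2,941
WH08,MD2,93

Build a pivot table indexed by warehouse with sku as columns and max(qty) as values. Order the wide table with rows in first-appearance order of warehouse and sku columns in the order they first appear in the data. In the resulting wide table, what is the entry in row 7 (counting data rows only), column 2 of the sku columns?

With rows in first-appearance order of warehouse, row 7 is warehouse=WH10. sku columns in first-appearance order: KY9, MD2, CH9, TJ5; column 2 is MD2.
Long rows with warehouse=WH10, sku=MD2: max(805, 279, 351) = 805.

805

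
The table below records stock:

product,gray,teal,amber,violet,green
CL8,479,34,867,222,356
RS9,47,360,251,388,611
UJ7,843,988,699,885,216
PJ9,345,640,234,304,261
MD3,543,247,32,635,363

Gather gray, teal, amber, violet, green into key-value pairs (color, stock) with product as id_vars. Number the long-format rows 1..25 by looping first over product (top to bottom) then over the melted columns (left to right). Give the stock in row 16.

25 rows total (5 × 5). Row 16: index ⌊(16-1)/5⌋ = 3 into product → PJ9; (16-1) mod 5 = 0 into the melted columns → gray.
So row 16 is (PJ9, gray, 345); stock = 345.

345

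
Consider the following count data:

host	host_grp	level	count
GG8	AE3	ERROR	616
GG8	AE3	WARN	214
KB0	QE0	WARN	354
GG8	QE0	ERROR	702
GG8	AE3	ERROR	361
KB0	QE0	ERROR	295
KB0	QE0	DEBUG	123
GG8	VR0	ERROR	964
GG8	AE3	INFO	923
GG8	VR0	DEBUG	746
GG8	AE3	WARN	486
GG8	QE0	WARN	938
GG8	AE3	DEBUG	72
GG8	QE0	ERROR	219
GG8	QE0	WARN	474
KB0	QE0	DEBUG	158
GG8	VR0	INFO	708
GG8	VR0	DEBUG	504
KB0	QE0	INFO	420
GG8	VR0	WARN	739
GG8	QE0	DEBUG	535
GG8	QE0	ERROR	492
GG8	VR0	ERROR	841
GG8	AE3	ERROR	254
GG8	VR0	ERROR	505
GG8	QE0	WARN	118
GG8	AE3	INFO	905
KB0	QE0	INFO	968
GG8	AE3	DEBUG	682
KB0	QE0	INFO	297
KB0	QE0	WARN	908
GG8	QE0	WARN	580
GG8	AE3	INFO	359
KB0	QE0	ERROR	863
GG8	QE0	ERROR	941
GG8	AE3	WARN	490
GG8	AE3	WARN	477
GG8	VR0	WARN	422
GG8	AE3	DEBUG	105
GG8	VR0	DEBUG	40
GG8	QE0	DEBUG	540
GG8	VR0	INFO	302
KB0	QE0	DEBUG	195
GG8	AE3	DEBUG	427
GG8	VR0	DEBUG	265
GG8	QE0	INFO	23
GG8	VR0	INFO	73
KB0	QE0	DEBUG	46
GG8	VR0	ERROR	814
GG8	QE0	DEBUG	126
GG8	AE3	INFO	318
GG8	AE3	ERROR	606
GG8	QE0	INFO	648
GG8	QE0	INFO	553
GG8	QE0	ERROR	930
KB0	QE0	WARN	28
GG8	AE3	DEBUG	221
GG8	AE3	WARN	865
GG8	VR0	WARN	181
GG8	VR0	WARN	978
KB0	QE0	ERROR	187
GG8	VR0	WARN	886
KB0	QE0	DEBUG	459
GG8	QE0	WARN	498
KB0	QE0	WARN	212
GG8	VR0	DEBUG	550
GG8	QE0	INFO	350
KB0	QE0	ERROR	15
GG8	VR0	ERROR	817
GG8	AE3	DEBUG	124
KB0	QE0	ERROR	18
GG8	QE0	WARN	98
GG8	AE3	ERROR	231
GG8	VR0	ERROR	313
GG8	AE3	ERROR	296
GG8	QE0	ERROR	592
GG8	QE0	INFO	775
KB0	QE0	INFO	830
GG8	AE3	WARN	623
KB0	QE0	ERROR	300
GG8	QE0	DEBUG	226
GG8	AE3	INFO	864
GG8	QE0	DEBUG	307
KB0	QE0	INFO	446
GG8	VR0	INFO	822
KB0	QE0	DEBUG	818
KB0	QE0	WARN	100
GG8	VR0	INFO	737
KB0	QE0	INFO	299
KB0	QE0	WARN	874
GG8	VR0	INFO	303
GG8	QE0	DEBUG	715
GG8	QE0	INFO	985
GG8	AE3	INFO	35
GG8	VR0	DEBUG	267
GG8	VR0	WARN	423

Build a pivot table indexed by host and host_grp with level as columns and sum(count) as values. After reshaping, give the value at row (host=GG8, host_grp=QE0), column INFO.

Rows with host=GG8, host_grp=QE0 and level=INFO: count values are 23, 648, 553, 350, 775, 985.
23 + 648 + 553 + 350 + 775 + 985 = 3334.

3334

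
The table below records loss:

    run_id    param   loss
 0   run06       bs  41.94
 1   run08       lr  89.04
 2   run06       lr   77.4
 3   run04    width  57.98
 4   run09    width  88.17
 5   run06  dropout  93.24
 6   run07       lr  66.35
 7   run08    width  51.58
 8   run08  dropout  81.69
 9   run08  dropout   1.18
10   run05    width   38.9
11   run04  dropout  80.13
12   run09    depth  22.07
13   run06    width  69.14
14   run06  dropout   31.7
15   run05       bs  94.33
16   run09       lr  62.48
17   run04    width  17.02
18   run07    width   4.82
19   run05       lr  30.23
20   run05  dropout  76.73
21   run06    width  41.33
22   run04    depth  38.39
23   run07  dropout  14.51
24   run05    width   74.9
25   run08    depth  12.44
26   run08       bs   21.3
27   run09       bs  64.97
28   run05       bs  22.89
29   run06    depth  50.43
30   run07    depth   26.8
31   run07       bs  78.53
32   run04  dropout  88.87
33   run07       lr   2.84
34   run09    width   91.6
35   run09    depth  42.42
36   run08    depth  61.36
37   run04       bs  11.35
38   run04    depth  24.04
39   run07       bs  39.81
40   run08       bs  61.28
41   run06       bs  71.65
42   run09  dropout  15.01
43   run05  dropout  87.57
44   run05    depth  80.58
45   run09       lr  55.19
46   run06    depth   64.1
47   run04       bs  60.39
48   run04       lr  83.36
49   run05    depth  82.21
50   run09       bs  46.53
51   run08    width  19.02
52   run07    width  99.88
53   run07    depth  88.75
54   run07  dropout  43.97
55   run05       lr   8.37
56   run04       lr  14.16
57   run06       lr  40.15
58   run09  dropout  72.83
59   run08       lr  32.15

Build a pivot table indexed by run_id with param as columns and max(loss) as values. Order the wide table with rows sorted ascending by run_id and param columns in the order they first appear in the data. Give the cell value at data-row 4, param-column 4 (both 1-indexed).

With rows sorted ascending by run_id, row 4 is run_id=run07. param columns in first-appearance order: bs, lr, width, dropout, depth; column 4 is dropout.
Long rows with run_id=run07, param=dropout: max(14.51, 43.97) = 43.97.

43.97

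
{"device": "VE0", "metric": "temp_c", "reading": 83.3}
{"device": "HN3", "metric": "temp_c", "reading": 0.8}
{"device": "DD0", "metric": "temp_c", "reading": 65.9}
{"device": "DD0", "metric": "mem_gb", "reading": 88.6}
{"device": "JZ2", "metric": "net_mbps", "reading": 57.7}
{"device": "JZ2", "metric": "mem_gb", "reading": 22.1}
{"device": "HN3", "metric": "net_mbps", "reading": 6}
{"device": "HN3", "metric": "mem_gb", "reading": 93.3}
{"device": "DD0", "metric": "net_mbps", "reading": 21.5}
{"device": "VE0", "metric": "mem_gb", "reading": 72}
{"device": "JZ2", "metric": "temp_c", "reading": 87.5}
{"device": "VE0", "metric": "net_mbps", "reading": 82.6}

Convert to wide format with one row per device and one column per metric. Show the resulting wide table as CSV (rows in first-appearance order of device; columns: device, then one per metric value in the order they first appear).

Columns: device plus the 3 distinct metric values (temp_c, mem_gb, net_mbps).
For example, row VE0 column temp_c takes reading=83.3 from the long row (VE0, temp_c).

device,temp_c,mem_gb,net_mbps
VE0,83.3,72,82.6
HN3,0.8,93.3,6
DD0,65.9,88.6,21.5
JZ2,87.5,22.1,57.7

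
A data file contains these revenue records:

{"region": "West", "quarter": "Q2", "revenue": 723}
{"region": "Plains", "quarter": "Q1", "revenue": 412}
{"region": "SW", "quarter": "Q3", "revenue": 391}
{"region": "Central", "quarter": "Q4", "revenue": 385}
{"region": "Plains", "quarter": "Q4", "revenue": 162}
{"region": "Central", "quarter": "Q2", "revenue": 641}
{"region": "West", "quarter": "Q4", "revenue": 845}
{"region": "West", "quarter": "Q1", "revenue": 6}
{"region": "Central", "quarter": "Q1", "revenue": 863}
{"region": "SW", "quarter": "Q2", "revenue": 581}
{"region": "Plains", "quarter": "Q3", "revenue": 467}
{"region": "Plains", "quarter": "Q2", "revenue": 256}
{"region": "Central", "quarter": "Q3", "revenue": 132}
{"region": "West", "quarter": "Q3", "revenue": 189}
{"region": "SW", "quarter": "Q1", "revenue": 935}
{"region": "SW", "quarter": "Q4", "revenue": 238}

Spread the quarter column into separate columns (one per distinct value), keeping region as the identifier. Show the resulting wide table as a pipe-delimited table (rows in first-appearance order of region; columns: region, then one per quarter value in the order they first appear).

| region | Q2 | Q1 | Q3 | Q4 |
| West | 723 | 6 | 189 | 845 |
| Plains | 256 | 412 | 467 | 162 |
| SW | 581 | 935 | 391 | 238 |
| Central | 641 | 863 | 132 | 385 |

Columns: region plus the 4 distinct quarter values (Q2, Q1, Q3, Q4).
For example, row West column Q2 takes revenue=723 from the long row (West, Q2).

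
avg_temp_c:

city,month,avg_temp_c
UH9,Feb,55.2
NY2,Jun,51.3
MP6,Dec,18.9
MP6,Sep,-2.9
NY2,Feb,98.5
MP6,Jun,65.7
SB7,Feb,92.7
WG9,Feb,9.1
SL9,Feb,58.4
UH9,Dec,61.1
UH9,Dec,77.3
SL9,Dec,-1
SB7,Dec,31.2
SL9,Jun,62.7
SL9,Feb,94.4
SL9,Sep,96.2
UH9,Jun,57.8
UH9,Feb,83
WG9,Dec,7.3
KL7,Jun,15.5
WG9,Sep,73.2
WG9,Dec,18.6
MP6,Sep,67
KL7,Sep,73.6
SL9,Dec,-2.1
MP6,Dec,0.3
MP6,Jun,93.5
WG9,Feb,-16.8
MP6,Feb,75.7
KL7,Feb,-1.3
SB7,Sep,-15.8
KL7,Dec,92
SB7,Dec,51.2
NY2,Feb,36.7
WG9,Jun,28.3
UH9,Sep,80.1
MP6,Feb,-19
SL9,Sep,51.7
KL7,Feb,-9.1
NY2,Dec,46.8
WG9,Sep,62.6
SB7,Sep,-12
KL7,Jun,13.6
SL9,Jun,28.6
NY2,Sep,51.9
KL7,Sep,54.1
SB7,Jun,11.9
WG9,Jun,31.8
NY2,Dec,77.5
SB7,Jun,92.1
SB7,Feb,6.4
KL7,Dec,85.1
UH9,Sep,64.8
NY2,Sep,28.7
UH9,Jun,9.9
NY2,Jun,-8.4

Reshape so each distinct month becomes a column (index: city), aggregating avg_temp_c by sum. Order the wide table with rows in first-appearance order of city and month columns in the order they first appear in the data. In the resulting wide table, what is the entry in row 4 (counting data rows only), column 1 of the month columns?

With rows in first-appearance order of city, row 4 is city=SB7. month columns in first-appearance order: Feb, Jun, Dec, Sep; column 1 is Feb.
Long rows with city=SB7, month=Feb: 92.7 + 6.4 = 99.1.

99.1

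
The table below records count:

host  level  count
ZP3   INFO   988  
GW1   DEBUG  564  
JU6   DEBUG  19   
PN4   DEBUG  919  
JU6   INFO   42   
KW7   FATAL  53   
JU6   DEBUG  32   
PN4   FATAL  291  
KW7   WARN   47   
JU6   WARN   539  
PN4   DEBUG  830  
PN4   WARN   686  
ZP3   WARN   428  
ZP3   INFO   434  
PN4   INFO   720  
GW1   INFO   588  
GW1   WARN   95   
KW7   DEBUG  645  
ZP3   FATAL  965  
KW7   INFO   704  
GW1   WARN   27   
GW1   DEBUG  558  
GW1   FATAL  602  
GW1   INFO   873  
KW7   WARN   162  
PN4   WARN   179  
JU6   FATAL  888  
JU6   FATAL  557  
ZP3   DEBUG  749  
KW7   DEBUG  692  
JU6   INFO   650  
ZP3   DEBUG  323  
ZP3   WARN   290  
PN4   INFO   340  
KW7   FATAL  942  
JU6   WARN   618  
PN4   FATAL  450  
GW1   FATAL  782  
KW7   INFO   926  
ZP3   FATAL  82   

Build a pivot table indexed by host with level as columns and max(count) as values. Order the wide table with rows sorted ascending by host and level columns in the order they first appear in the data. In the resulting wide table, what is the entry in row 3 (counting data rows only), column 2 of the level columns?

692

With rows sorted ascending by host, row 3 is host=KW7. level columns in first-appearance order: INFO, DEBUG, FATAL, WARN; column 2 is DEBUG.
Long rows with host=KW7, level=DEBUG: max(645, 692) = 692.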